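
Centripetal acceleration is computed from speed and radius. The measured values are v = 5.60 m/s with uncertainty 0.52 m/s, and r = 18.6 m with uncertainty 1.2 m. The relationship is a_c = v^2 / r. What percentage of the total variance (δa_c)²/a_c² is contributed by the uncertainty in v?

89.2%

(δa_c/a_c)² = (2·δv/v)² + (-1·δr/r)²
  v term: (2×0.0929)² = 0.0345
  r term: (-1×0.0645)² = 0.00416
Total = 0.0387. Share from v = 0.0345/0.0387 = 0.892.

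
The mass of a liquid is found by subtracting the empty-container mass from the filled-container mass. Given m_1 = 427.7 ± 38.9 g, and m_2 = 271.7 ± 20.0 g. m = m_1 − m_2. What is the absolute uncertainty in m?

43.7 g

Absolute uncertainties add in quadrature for a linear combination:
  (δm_1)² = 1510;  (δm_2)² = 400
δm = √(1910) = 43.7 g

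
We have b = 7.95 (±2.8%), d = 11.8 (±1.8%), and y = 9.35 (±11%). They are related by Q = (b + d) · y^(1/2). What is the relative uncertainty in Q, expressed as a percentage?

5.72%

Let u = b + d = 19.8. δu = √(δb² + δd²) = √(0.0496 + 0.0451) = 0.308, so δu/u = 0.0156.
Q is then a monomial in u, y:
δQ/Q = √((δu/u)² + (½·δy/y)²) = √(0.000243 + 0.00302) = 0.0572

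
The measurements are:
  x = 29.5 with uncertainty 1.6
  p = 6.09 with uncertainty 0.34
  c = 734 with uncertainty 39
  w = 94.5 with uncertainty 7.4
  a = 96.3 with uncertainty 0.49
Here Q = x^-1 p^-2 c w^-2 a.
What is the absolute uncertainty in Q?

Q is a product of powers, so relative uncertainties combine in quadrature:
  (-1·δx/x)² = (-1×0.0542)² = 0.00294;  (-2·δp/p)² = (-2×0.0558)² = 0.0125;  (1·δc/c)² = (1×0.0531)² = 0.00282;  (-2·δw/w)² = (-2×0.0783)² = 0.0245;  (1·δa/a)² = (1×0.00509)² = 2.59e-05
δQ/Q = √(0.0428) = 0.207
Q = 0.00723, so δQ = 0.207 × 0.00723 = 0.00150.

0.00150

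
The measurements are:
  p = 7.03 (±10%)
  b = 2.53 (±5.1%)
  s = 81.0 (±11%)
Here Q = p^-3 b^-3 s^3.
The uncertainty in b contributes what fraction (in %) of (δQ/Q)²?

(δQ/Q)² = (-3·δp/p)² + (-3·δb/b)² + (3·δs/s)²
  p term: (-3×0.100)² = 0.0900
  b term: (-3×0.0510)² = 0.0234
  s term: (3×0.110)² = 0.109
Total = 0.222. Share from b = 0.0234/0.222 = 0.105.

10.5%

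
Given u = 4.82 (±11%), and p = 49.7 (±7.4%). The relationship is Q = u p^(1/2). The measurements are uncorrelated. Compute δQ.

Each factor contributes (exponent × relative error)² to (δQ/Q)²:
  (1·δu/u)² = (1×0.110)² = 0.0121;  (½·δp/p)² = (0.5×0.0740)² = 0.00137
δQ/Q = √(0.0135) = 0.116
Q = 34.0, so δQ = 0.116 × 34.0 = 3.94.

3.94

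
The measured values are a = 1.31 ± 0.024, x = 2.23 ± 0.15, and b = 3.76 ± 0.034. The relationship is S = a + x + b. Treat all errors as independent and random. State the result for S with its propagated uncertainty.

7.30 ± 0.156

S is a linear combination, so absolute uncertainties add in quadrature:
  (δa)² = 0.000576;  (δx)² = 0.0225;  (δb)² = 0.00116
δS = √(0.0242) = 0.156
S = 7.30.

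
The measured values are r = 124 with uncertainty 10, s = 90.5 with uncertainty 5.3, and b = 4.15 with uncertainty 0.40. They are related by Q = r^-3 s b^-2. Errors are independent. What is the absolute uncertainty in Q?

Since Q is a product/quotient, work with relative uncertainties:
  (-3·δr/r)² = (-3×0.0806)² = 0.0585;  (1·δs/s)² = (1×0.0586)² = 0.00343;  (-2·δb/b)² = (-2×0.0964)² = 0.0372
δQ/Q = √(0.0991) = 0.315
Q = 2.76e-06, so δQ = 0.315 × 2.76e-06 = 8.68e-07.

8.68e-07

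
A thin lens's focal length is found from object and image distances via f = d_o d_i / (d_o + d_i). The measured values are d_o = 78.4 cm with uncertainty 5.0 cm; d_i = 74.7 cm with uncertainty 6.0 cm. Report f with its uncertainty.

∂f/∂d_o = (d_i/(d_o+d_i))² = 0.238;  ∂f/∂d_i = (d_o/(d_o+d_i))² = 0.262
δf = √((∂f/∂d_o · δd_o)² + (∂f/∂d_i · δd_i)²) = √(1.42 + 2.48) = 1.97 cm
f = 38.3 cm.

38.3 ± 1.97 cm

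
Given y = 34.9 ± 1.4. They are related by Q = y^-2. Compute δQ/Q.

0.0802

Q ∝ y^-2, so δQ/Q = |-2| · δy/y = 2 × 0.0401 = 0.0802.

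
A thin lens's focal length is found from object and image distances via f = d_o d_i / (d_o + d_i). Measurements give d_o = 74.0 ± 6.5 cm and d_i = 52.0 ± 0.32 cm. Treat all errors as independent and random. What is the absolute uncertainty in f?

1.11 cm

∂f/∂d_o = (d_i/(d_o+d_i))² = 0.170;  ∂f/∂d_i = (d_o/(d_o+d_i))² = 0.345
δf = √((∂f/∂d_o · δd_o)² + (∂f/∂d_i · δd_i)²) = √(1.23 + 0.0122) = 1.11 cm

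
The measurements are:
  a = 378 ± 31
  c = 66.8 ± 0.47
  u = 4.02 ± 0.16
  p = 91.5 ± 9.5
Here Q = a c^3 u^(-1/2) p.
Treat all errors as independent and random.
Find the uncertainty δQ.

6.96e+08

For a monomial Q ∝ a, c^3, u^(-1/2), p, fractional errors add in quadrature:
  (1·δa/a)² = (1×0.0820)² = 0.00673;  (3·δc/c)² = (3×0.00704)² = 0.000446;  (−½·δu/u)² = (-0.5×0.0398)² = 0.000396;  (1·δp/p)² = (1×0.104)² = 0.0108
δQ/Q = √(0.0183) = 0.135
Q = 5.14e+09, so δQ = 0.135 × 5.14e+09 = 6.96e+08.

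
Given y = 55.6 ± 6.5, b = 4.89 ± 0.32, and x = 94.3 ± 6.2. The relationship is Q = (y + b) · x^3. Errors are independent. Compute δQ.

Let u = y + b = 60.5. δu = √(δy² + δb²) = √(42.2 + 0.102) = 6.51, so δu/u = 0.108.
Q is then a monomial in u, x:
δQ/Q = √((δu/u)² + (3·δx/x)²) = √(0.0116 + 0.0389) = 0.225
Q = 5.07e+07, so δQ = 0.225 × 5.07e+07 = 1.14e+07.

1.14e+07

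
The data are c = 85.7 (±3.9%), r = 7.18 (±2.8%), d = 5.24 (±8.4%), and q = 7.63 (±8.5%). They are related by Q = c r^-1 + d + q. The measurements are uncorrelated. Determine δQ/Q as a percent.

Let p = c·r^-1 = 11.9. δp/p = √((1·δc/c)² + (-1·δr/r)²) = √(0.00152 + 0.000784) = 0.0480, so δp = 0.573.
Q = p + d + q: δQ = √(δp² + δd² + δq²) = √(0.328 + 0.194 + 0.421) = 0.971
Q = 24.8, so δQ/Q = 0.971/24.8 = 0.0391.

3.91%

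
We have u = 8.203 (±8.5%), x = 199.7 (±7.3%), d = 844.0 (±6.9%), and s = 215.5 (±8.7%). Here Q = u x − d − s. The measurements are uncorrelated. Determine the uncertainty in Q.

Let p = u·x = 1638. δp/p = √((1·δu/u)² + (1·δx/x)²) = √(0.00723 + 0.00533) = 0.112, so δp = 184.
Q = p − d − s: δQ = √(δp² + δd² + δs²) = √(33700 + 3390 + 352) = 193

193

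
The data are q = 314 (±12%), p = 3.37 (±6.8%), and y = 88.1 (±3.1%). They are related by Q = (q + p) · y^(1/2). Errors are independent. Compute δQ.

Let u = q + p = 317. δu = √(δq² + δp²) = √(1420 + 0.0525) = 37.7, so δu/u = 0.119.
Q is then a monomial in u, y:
δQ/Q = √((δu/u)² + (½·δy/y)²) = √(0.0141 + 0.000240) = 0.120
Q = 2980, so δQ = 0.120 × 2980 = 357.

357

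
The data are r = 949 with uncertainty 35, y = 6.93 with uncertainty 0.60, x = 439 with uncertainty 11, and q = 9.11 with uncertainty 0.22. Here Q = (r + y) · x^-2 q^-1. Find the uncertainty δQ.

Let u = r + y = 956. δu = √(δr² + δy²) = √(1220 + 0.360) = 35.0, so δu/u = 0.0366.
Q is then a monomial in u, x, q:
δQ/Q = √((δu/u)² + (-2·δx/x)² + (-1·δq/q)²) = √(0.00134 + 0.00251 + 0.000583) = 0.0666
Q = 0.000544, so δQ = 0.0666 × 0.000544 = 3.63e-05.

3.63e-05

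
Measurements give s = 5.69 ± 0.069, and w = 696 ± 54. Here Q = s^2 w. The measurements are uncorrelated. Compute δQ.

1830

For a monomial Q ∝ s^2, w, fractional errors add in quadrature:
  (2·δs/s)² = (2×0.0121)² = 0.000588;  (1·δw/w)² = (1×0.0776)² = 0.00602
δQ/Q = √(0.00661) = 0.0813
Q = 22500, so δQ = 0.0813 × 22500 = 1830.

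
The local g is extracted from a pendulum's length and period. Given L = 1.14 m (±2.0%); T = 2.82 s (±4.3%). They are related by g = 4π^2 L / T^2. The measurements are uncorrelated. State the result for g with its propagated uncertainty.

For a monomial g ∝ L, T^-2, fractional errors add in quadrature:
  (1·δL/L)² = (1×0.0200)² = 0.000400;  (-2·δT/T)² = (-2×0.0430)² = 0.00740
δg/g = √(0.00780) = 0.0883
g = 5.66 m/s^2, so δg = 0.0883 × 5.66 = 0.500 m/s^2.

5.66 ± 0.500 m/s^2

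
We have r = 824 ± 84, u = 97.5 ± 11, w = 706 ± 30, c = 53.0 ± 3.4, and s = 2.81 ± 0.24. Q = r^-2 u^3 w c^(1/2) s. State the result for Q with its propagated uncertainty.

19700 ± 8040

Since Q is a product/quotient, work with relative uncertainties:
  (-2·δr/r)² = (-2×0.102)² = 0.0416;  (3·δu/u)² = (3×0.113)² = 0.115;  (1·δw/w)² = (1×0.0425)² = 0.00181;  (½·δc/c)² = (0.5×0.0642)² = 0.00103;  (1·δs/s)² = (1×0.0854)² = 0.00729
δQ/Q = √(0.166) = 0.408
Q = 19700, so δQ = 0.408 × 19700 = 8040.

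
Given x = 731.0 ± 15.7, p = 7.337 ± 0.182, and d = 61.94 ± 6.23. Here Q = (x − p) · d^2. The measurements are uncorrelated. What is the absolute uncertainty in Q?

Let u = x − p = 723.7. δu = √(δx² + δp²) = √(246 + 0.0331) = 15.7, so δu/u = 0.0217.
Q is then a monomial in u, d:
δQ/Q = √((δu/u)² + (2·δd/d)²) = √(0.000471 + 0.0405) = 0.202
Q = 2.776e+06, so δQ = 0.202 × 2.776e+06 = 5.62e+05.

5.62e+05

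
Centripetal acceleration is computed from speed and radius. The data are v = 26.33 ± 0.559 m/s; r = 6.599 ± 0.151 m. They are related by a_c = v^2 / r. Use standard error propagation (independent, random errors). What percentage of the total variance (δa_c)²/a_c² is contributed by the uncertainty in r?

22.5%

(δa_c/a_c)² = (2·δv/v)² + (-1·δr/r)²
  v term: (2×0.0212)² = 0.00180
  r term: (-1×0.0229)² = 0.000524
Total = 0.00233. Share from r = 0.000524/0.00233 = 0.225.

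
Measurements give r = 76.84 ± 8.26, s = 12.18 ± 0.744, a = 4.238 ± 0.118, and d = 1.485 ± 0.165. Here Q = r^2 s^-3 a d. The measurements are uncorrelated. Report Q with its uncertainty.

20.56 ± 6.27

Relative error in a monomial: (δQ/Q)² = Σ (nᵢ · δxᵢ/xᵢ)².
  (2·δr/r)² = (2×0.107)² = 0.0462;  (-3·δs/s)² = (-3×0.0611)² = 0.0336;  (1·δa/a)² = (1×0.0278)² = 0.000775;  (1·δd/d)² = (1×0.111)² = 0.0123
δQ/Q = √(0.0929) = 0.305
Q = 20.56, so δQ = 0.305 × 20.56 = 6.27.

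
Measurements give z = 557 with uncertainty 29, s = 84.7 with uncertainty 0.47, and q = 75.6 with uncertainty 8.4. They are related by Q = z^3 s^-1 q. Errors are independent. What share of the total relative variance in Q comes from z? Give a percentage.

(δQ/Q)² = (3·δz/z)² + (-1·δs/s)² + (1·δq/q)²
  z term: (3×0.0521)² = 0.0244
  s term: (-1×0.00555)² = 3.08e-05
  q term: (1×0.111)² = 0.0123
Total = 0.0368. Share from z = 0.0244/0.0368 = 0.663.

66.3%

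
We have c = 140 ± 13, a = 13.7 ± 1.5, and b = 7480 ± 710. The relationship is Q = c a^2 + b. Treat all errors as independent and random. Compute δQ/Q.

Let p = c·a^2 = 26300. δp/p = √((1·δc/c)² + (2·δa/a)²) = √(0.00862 + 0.0480) = 0.238, so δp = 6250.
Q = p + b: δQ = √(δp² + δb²) = √(3.91e+07 + 5.04e+05) = 6290
Q = 33800, so δQ/Q = 6290/33800 = 0.186.

0.186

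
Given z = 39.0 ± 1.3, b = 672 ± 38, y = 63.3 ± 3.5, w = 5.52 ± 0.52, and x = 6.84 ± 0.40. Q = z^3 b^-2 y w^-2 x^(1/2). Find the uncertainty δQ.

0.178

Each factor contributes (exponent × relative error)² to (δQ/Q)²:
  (3·δz/z)² = (3×0.0333)² = 0.0100;  (-2·δb/b)² = (-2×0.0565)² = 0.0128;  (1·δy/y)² = (1×0.0553)² = 0.00306;  (-2·δw/w)² = (-2×0.0942)² = 0.0355;  (½·δx/x)² = (0.5×0.0585)² = 0.000855
δQ/Q = √(0.0622) = 0.249
Q = 0.714, so δQ = 0.249 × 0.714 = 0.178.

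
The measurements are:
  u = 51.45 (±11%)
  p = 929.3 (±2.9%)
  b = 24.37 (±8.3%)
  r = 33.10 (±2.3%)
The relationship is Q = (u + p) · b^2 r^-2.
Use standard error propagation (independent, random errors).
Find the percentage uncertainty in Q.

Let w = u + p = 980.8. δw = √(δu² + δp²) = √(32.0 + 726) = 27.5, so δw/w = 0.0281.
Q is then a monomial in w, b, r:
δQ/Q = √((δw/w)² + (2·δb/b)² + (-2·δr/r)²) = √(0.000788 + 0.0276 + 0.00212) = 0.175

17.5%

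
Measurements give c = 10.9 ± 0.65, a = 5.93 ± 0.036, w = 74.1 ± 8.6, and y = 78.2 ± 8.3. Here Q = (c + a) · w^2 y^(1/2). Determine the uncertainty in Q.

1.97e+05

Let u = c + a = 16.8. δu = √(δc² + δa²) = √(0.423 + 0.00130) = 0.651, so δu/u = 0.0387.
Q is then a monomial in u, w, y:
δQ/Q = √((δu/u)² + (2·δw/w)² + (½·δy/y)²) = √(0.00150 + 0.0539 + 0.00282) = 0.241
Q = 8.17e+05, so δQ = 0.241 × 8.17e+05 = 1.97e+05.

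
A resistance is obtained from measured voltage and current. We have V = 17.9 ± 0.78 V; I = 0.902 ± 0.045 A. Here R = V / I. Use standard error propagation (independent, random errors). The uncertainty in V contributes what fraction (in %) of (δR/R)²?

43.3%

(δR/R)² = (1·δV/V)² + (-1·δI/I)²
  V term: (1×0.0436)² = 0.00190
  I term: (-1×0.0499)² = 0.00249
Total = 0.00439. Share from V = 0.00190/0.00439 = 0.433.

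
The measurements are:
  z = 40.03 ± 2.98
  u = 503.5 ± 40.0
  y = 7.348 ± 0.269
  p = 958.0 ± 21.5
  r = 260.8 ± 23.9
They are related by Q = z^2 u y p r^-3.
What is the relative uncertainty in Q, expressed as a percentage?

32.5%

Q is a product of powers, so relative uncertainties combine in quadrature:
  (2·δz/z)² = (2×0.0744)² = 0.0222;  (1·δu/u)² = (1×0.0794)² = 0.00631;  (1·δy/y)² = (1×0.0366)² = 0.00134;  (1·δp/p)² = (1×0.0224)² = 0.000504;  (-3·δr/r)² = (-3×0.0916)² = 0.0756
δQ/Q = √(0.106) = 0.325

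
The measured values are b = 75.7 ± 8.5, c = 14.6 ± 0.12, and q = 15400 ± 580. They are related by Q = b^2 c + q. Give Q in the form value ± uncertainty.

Let p = b^2·c = 83700. δp/p = √((2·δb/b)² + (1·δc/c)²) = √(0.0504 + 6.76e-05) = 0.225, so δp = 18800.
Q = p + q: δQ = √(δp² + δq²) = √(3.53e+08 + 3.36e+05) = 18800
Q = 99100.

99100 ± 18800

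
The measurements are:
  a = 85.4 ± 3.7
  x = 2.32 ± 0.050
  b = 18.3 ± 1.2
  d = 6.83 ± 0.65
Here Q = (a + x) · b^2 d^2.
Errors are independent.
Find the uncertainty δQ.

3.22e+05

Let u = a + x = 87.7. δu = √(δa² + δx²) = √(13.7 + 0.00250) = 3.70, so δu/u = 0.0422.
Q is then a monomial in u, b, d:
δQ/Q = √((δu/u)² + (2·δb/b)² + (2·δd/d)²) = √(0.00178 + 0.0172 + 0.0362) = 0.235
Q = 1.37e+06, so δQ = 0.235 × 1.37e+06 = 3.22e+05.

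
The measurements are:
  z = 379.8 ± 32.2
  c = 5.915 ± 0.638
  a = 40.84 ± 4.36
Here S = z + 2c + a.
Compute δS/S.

S is a linear combination, so absolute uncertainties add in quadrature:
  (δz)² = 1040;  (2·δc)² = 1.63;  (δa)² = 19.0
δS = √(1060) = 32.5
S = 432.5, so δS/S = 32.5/432.5 = 0.0752.

0.0752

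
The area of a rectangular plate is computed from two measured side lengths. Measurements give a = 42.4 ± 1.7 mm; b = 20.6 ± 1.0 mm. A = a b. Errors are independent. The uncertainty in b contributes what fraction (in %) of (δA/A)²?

(δA/A)² = (1·δa/a)² + (1·δb/b)²
  a term: (1×0.0401)² = 0.00161
  b term: (1×0.0485)² = 0.00236
Total = 0.00396. Share from b = 0.00236/0.00396 = 0.594.

59.4%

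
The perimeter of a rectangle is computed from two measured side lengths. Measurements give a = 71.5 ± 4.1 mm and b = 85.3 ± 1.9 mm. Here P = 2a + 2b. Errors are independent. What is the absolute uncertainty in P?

For a sum/difference, combine absolute errors in quadrature:
  (2·δa)² = 67.2;  (2·δb)² = 14.4
δP = √(81.7) = 9.04 mm

9.04 mm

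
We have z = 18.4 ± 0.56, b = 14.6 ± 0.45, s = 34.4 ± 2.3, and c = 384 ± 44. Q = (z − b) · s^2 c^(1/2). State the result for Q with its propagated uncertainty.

88100 ± 21000

Let u = z − b = 3.80. δu = √(δz² + δb²) = √(0.314 + 0.203) = 0.718, so δu/u = 0.189.
Q is then a monomial in u, s, c:
δQ/Q = √((δu/u)² + (2·δs/s)² + (½·δc/c)²) = √(0.0357 + 0.0179 + 0.00328) = 0.239
Q = 88100, so δQ = 0.239 × 88100 = 21000.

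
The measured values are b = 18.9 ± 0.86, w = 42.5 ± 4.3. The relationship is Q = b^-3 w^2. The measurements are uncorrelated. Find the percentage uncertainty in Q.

24.4%

Relative error in a monomial: (δQ/Q)² = Σ (nᵢ · δxᵢ/xᵢ)².
  (-3·δb/b)² = (-3×0.0455)² = 0.0186;  (2·δw/w)² = (2×0.101)² = 0.0409
δQ/Q = √(0.0596) = 0.244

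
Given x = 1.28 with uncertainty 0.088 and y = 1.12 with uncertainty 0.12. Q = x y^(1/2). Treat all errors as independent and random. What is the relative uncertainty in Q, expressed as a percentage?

8.72%

Each factor contributes (exponent × relative error)² to (δQ/Q)²:
  (1·δx/x)² = (1×0.0687)² = 0.00473;  (½·δy/y)² = (0.5×0.107)² = 0.00287
δQ/Q = √(0.00760) = 0.0872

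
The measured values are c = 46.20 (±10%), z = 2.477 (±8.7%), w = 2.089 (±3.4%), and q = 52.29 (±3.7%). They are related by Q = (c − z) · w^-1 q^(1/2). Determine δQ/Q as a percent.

11.3%

Let u = c − z = 43.72. δu = √(δc² + δz²) = √(21.3 + 0.0464) = 4.63, so δu/u = 0.106.
Q is then a monomial in u, w, q:
δQ/Q = √((δu/u)² + (-1·δw/w)² + (½·δq/q)²) = √(0.0112 + 0.00116 + 0.000342) = 0.113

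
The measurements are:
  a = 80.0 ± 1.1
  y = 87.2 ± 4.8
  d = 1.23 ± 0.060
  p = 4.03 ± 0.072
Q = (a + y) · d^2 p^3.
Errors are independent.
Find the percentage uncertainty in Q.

11.5%

Let u = a + y = 167. δu = √(δa² + δy²) = √(1.21 + 23.0) = 4.92, so δu/u = 0.0295.
Q is then a monomial in u, d, p:
δQ/Q = √((δu/u)² + (2·δd/d)² + (3·δp/p)²) = √(0.000867 + 0.00952 + 0.00287) = 0.115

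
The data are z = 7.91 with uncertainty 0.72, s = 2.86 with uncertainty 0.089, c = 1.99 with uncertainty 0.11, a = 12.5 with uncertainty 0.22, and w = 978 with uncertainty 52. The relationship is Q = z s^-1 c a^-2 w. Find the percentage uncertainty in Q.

For a monomial Q ∝ z, s^-1, c, a^-2, w, fractional errors add in quadrature:
  (1·δz/z)² = (1×0.0910)² = 0.00829;  (-1·δs/s)² = (-1×0.0311)² = 0.000968;  (1·δc/c)² = (1×0.0553)² = 0.00306;  (-2·δa/a)² = (-2×0.0176)² = 0.00124;  (1·δw/w)² = (1×0.0532)² = 0.00283
δQ/Q = √(0.0164) = 0.128

12.8%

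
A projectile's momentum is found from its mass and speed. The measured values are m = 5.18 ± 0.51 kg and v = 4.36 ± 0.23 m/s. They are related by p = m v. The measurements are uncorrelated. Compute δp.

2.52 kg·m/s

Relative error in a monomial: (δp/p)² = Σ (nᵢ · δxᵢ/xᵢ)².
  (1·δm/m)² = (1×0.0985)² = 0.00969;  (1·δv/v)² = (1×0.0528)² = 0.00278
δp/p = √(0.0125) = 0.112
p = 22.6 kg·m/s, so δp = 0.112 × 22.6 = 2.52 kg·m/s.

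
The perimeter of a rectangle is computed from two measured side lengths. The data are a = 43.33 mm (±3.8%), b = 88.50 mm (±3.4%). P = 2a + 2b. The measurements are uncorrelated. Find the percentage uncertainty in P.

Absolute uncertainties add in quadrature for a linear combination:
  (2·δa)² = 10.8;  (2·δb)² = 36.2
δP = √(47.1) = 6.86 mm
P = 263.7 mm, so δP/P = 6.86/263.7 = 0.0260.

2.60%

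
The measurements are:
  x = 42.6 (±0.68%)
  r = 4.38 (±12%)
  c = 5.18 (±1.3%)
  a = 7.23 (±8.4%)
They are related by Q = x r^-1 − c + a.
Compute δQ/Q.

0.112

Let p = x·r^-1 = 9.73. δp/p = √((1·δx/x)² + (-1·δr/r)²) = √(4.62e-05 + 0.0144) = 0.120, so δp = 1.17.
Q = p − c + a: δQ = √(δp² + δc² + δa²) = √(1.37 + 0.00453 + 0.369) = 1.32
Q = 11.8, so δQ/Q = 1.32/11.8 = 0.112.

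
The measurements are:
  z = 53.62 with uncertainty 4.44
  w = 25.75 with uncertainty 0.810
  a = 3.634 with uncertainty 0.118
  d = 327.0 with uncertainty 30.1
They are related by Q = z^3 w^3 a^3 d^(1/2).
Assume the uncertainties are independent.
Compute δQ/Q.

0.287

Q is a product of powers, so relative uncertainties combine in quadrature:
  (3·δz/z)² = (3×0.0828)² = 0.0617;  (3·δw/w)² = (3×0.0315)² = 0.00891;  (3·δa/a)² = (3×0.0325)² = 0.00949;  (½·δd/d)² = (0.5×0.0920)² = 0.00212
δQ/Q = √(0.0822) = 0.287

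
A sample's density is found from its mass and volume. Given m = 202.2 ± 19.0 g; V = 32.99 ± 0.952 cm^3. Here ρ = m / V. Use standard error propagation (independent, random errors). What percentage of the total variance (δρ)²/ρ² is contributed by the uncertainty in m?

(δρ/ρ)² = (1·δm/m)² + (-1·δV/V)²
  m term: (1×0.0940)² = 0.00883
  V term: (-1×0.0289)² = 0.000833
Total = 0.00966. Share from m = 0.00883/0.00966 = 0.914.

91.4%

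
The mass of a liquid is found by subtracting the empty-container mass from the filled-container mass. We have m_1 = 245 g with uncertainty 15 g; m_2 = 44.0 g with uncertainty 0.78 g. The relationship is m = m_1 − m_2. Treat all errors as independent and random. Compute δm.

15.0 g

m is a linear combination, so absolute uncertainties add in quadrature:
  (δm_1)² = 225;  (δm_2)² = 0.608
δm = √(226) = 15.0 g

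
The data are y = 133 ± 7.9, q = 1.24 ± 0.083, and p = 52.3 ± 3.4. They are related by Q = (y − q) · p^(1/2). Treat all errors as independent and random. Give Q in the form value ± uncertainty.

Let u = y − q = 132. δu = √(δy² + δq²) = √(62.4 + 0.00689) = 7.90, so δu/u = 0.0600.
Q is then a monomial in u, p:
δQ/Q = √((δu/u)² + (½·δp/p)²) = √(0.00360 + 0.00106) = 0.0682
Q = 953, so δQ = 0.0682 × 953 = 65.0.

953 ± 65.0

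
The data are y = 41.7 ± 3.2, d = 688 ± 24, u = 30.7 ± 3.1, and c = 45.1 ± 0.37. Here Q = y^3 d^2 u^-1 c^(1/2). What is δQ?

1.96e+09

Relative error in a monomial: (δQ/Q)² = Σ (nᵢ · δxᵢ/xᵢ)².
  (3·δy/y)² = (3×0.0767)² = 0.0530;  (2·δd/d)² = (2×0.0349)² = 0.00487;  (-1·δu/u)² = (-1×0.101)² = 0.0102;  (½·δc/c)² = (0.5×0.00820)² = 1.68e-05
δQ/Q = √(0.0681) = 0.261
Q = 7.51e+09, so δQ = 0.261 × 7.51e+09 = 1.96e+09.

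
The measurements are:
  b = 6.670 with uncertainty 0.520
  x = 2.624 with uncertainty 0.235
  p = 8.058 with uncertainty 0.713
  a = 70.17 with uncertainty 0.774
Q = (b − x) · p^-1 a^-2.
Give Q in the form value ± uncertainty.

(1.020 ± 0.171) × 10^-4

Let u = b − x = 4.046. δu = √(δb² + δx²) = √(0.270 + 0.0552) = 0.571, so δu/u = 0.141.
Q is then a monomial in u, p, a:
δQ/Q = √((δu/u)² + (-1·δp/p)² + (-2·δa/a)²) = √(0.0199 + 0.00783 + 0.000487) = 0.168
Q = 0.0001020, so δQ = 0.168 × 0.0001020 = 1.71e-05.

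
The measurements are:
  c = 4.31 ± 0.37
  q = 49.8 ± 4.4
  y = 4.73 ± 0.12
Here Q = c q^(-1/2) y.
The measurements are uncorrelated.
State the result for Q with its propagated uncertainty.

Since Q is a product/quotient, work with relative uncertainties:
  (1·δc/c)² = (1×0.0858)² = 0.00737;  (−½·δq/q)² = (-0.5×0.0884)² = 0.00195;  (1·δy/y)² = (1×0.0254)² = 0.000644
δQ/Q = √(0.00996) = 0.0998
Q = 2.89, so δQ = 0.0998 × 2.89 = 0.288.

2.89 ± 0.288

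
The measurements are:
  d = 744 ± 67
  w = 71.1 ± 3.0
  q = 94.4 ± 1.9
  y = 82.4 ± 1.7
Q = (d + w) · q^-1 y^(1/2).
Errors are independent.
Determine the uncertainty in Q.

6.69

Let u = d + w = 815. δu = √(δd² + δw²) = √(4490 + 9.00) = 67.1, so δu/u = 0.0823.
Q is then a monomial in u, q, y:
δQ/Q = √((δu/u)² + (-1·δq/q)² + (½·δy/y)²) = √(0.00677 + 0.000405 + 0.000106) = 0.0853
Q = 78.4, so δQ = 0.0853 × 78.4 = 6.69.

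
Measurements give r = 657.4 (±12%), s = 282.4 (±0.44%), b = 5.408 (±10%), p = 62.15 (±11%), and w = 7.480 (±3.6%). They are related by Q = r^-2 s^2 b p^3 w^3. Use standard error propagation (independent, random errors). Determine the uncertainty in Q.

4.35e+07

Each factor contributes (exponent × relative error)² to (δQ/Q)²:
  (-2·δr/r)² = (-2×0.120)² = 0.0576;  (2·δs/s)² = (2×0.00440)² = 7.74e-05;  (1·δb/b)² = (1×0.100)² = 0.0100;  (3·δp/p)² = (3×0.110)² = 0.109;  (3·δw/w)² = (3×0.0360)² = 0.0117
δQ/Q = √(0.188) = 0.434
Q = 1.003e+08, so δQ = 0.434 × 1.003e+08 = 4.35e+07.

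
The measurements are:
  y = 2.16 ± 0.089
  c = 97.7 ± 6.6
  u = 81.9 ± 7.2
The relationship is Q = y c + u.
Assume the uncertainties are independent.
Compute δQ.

18.2

Let p = y·c = 211. δp/p = √((1·δy/y)² + (1·δc/c)²) = √(0.00170 + 0.00456) = 0.0791, so δp = 16.7.
Q = p + u: δQ = √(δp² + δu²) = √(279 + 51.8) = 18.2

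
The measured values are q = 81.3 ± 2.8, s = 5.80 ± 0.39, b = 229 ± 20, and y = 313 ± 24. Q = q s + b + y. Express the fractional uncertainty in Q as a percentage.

Let p = q·s = 472. δp/p = √((1·δq/q)² + (1·δs/s)²) = √(0.00119 + 0.00452) = 0.0755, so δp = 35.6.
Q = p + b + y: δQ = √(δp² + δb² + δy²) = √(1270 + 400 + 576) = 47.4
Q = 1010, so δQ/Q = 47.4/1010 = 0.0467.

4.67%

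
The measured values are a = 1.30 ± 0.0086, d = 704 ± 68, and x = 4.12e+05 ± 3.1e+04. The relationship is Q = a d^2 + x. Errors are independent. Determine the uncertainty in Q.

Let p = a·d^2 = 6.44e+05. δp/p = √((1·δa/a)² + (2·δd/d)²) = √(4.38e-05 + 0.0373) = 0.193, so δp = 1.25e+05.
Q = p + x: δQ = √(δp² + δx²) = √(1.55e+10 + 9.61e+08) = 1.28e+05

1.28e+05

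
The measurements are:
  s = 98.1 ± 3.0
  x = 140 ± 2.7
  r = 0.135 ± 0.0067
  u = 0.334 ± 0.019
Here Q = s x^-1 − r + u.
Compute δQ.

Let p = s·x^-1 = 0.701. δp/p = √((1·δs/s)² + (-1·δx/x)²) = √(0.000935 + 0.000372) = 0.0362, so δp = 0.0253.
Q = p − r + u: δQ = √(δp² + δr² + δu²) = √(0.000642 + 4.49e-05 + 0.000361) = 0.0324

0.0324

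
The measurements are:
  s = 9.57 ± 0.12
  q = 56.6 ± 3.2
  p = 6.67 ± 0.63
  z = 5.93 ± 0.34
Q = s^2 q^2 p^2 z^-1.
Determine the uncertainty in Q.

5.04e+05

Q is a product of powers, so relative uncertainties combine in quadrature:
  (2·δs/s)² = (2×0.0125)² = 0.000629;  (2·δq/q)² = (2×0.0565)² = 0.0128;  (2·δp/p)² = (2×0.0945)² = 0.0357;  (-1·δz/z)² = (-1×0.0573)² = 0.00329
δQ/Q = √(0.0524) = 0.229
Q = 2.2e+06, so δQ = 0.229 × 2.2e+06 = 5.04e+05.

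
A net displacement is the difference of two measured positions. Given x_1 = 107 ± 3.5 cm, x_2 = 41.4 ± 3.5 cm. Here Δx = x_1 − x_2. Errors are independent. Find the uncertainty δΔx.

Sums and differences: (δΔx)² = Σ (cᵢ δxᵢ)².
  (δx_1)² = 12.2;  (δx_2)² = 12.2
δΔx = √(24.5) = 4.95 cm

4.95 cm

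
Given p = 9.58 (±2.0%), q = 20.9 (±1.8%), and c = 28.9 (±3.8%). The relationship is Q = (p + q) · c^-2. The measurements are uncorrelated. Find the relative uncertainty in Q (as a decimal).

0.0773

Let u = p + q = 30.5. δu = √(δp² + δq²) = √(0.0367 + 0.142) = 0.422, so δu/u = 0.0139.
Q is then a monomial in u, c:
δQ/Q = √((δu/u)² + (-2·δc/c)²) = √(0.000192 + 0.00578) = 0.0773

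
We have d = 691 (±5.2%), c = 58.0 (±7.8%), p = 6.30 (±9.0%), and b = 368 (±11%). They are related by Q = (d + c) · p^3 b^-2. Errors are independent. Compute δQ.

Let u = d + c = 749. δu = √(δd² + δc²) = √(1290 + 20.5) = 36.2, so δu/u = 0.0484.
Q is then a monomial in u, p, b:
δQ/Q = √((δu/u)² + (3·δp/p)² + (-2·δb/b)²) = √(0.00234 + 0.0729 + 0.0484) = 0.352
Q = 1.38, so δQ = 0.352 × 1.38 = 0.486.

0.486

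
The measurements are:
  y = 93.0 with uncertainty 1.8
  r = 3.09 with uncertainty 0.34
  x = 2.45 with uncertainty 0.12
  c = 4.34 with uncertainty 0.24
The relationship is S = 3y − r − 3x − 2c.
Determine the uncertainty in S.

Each term contributes (cᵢ δxᵢ)² to (δS)²:
  (3·δy)² = 29.2;  (δr)² = 0.116;  (3·δx)² = 0.130;  (2·δc)² = 0.230
δS = √(29.6) = 5.44

5.44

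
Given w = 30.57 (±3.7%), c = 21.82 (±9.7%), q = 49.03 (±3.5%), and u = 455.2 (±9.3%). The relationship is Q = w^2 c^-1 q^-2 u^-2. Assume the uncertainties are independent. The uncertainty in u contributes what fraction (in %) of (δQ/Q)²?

(δQ/Q)² = (2·δw/w)² + (-1·δc/c)² + (-2·δq/q)² + (-2·δu/u)²
  w term: (2×0.0370)² = 0.00548
  c term: (-1×0.0970)² = 0.00941
  q term: (-2×0.0350)² = 0.00490
  u term: (-2×0.0930)² = 0.0346
Total = 0.0544. Share from u = 0.0346/0.0544 = 0.636.

63.6%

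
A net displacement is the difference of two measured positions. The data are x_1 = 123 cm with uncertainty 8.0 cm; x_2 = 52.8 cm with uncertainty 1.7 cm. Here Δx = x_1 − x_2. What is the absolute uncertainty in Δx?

8.18 cm

Sums and differences: (δΔx)² = Σ (cᵢ δxᵢ)².
  (δx_1)² = 64.0;  (δx_2)² = 2.89
δΔx = √(66.9) = 8.18 cm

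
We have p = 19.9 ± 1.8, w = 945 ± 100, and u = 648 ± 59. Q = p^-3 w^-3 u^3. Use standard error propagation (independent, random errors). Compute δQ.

2.04e-05

Products/powers → add relative errors in quadrature, weighted by exponent:
  (-3·δp/p)² = (-3×0.0905)² = 0.0736;  (-3·δw/w)² = (-3×0.106)² = 0.101;  (3·δu/u)² = (3×0.0910)² = 0.0746
δQ/Q = √(0.249) = 0.499
Q = 4.09e-05, so δQ = 0.499 × 4.09e-05 = 2.04e-05.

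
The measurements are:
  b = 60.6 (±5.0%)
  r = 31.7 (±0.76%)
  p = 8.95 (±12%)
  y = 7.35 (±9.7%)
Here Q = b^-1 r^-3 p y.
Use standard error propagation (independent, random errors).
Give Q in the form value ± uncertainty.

(3.41 ± 0.558) × 10^-5

Each factor contributes (exponent × relative error)² to (δQ/Q)²:
  (-1·δb/b)² = (-1×0.0500)² = 0.00250;  (-3·δr/r)² = (-3×0.00760)² = 0.000520;  (1·δp/p)² = (1×0.120)² = 0.0144;  (1·δy/y)² = (1×0.0970)² = 0.00941
δQ/Q = √(0.0268) = 0.164
Q = 3.41e-05, so δQ = 0.164 × 3.41e-05 = 5.58e-06.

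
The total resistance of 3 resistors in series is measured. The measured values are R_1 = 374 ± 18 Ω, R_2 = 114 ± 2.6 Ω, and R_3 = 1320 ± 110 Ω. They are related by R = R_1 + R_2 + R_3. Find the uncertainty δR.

Each term contributes (cᵢ δxᵢ)² to (δR)²:
  (δR_1)² = 324;  (δR_2)² = 6.76;  (δR_3)² = 12100
δR = √(12400) = 111 Ω

111 Ω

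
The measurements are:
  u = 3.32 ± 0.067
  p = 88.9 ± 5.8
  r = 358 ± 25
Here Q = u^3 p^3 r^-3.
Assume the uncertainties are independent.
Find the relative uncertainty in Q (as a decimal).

Products/powers → add relative errors in quadrature, weighted by exponent:
  (3·δu/u)² = (3×0.0202)² = 0.00367;  (3·δp/p)² = (3×0.0652)² = 0.0383;  (-3·δr/r)² = (-3×0.0698)² = 0.0439
δQ/Q = √(0.0859) = 0.293

0.293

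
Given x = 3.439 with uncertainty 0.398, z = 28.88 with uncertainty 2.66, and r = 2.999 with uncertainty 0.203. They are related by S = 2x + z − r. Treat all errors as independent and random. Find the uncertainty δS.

S is a linear combination, so absolute uncertainties add in quadrature:
  (2·δx)² = 0.634;  (δz)² = 7.08;  (δr)² = 0.0412
δS = √(7.75) = 2.78

2.78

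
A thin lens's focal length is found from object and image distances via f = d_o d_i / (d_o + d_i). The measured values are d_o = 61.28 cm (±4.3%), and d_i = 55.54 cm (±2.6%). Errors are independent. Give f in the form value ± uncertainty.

29.13 ± 0.716 cm

∂f/∂d_o = (d_i/(d_o+d_i))² = 0.226;  ∂f/∂d_i = (d_o/(d_o+d_i))² = 0.275
δf = √((∂f/∂d_o · δd_o)² + (∂f/∂d_i · δd_i)²) = √(0.355 + 0.158) = 0.716 cm
f = 29.13 cm.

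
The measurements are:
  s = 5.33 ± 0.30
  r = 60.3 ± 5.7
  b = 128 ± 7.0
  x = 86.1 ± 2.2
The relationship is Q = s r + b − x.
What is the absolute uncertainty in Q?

Let p = s·r = 321. δp/p = √((1·δs/s)² + (1·δr/r)²) = √(0.00317 + 0.00894) = 0.110, so δp = 35.4.
Q = p + b − x: δQ = √(δp² + δb² + δx²) = √(1250 + 49.0 + 4.84) = 36.1

36.1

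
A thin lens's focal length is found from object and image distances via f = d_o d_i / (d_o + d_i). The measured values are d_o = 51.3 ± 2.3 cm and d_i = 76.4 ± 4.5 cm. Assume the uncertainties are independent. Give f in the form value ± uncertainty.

∂f/∂d_o = (d_i/(d_o+d_i))² = 0.358;  ∂f/∂d_i = (d_o/(d_o+d_i))² = 0.161
δf = √((∂f/∂d_o · δd_o)² + (∂f/∂d_i · δd_i)²) = √(0.678 + 0.527) = 1.10 cm
f = 30.7 cm.

30.7 ± 1.10 cm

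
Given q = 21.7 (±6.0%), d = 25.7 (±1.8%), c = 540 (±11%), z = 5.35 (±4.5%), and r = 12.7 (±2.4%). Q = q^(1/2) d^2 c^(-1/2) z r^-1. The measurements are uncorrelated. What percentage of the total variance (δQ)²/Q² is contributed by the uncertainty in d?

(δQ/Q)² = (½·δq/q)² + (2·δd/d)² + (−½·δc/c)² + (1·δz/z)² + (-1·δr/r)²
  q term: (0.5×0.0600)² = 0.000900
  d term: (2×0.0180)² = 0.00130
  c term: (-0.5×0.110)² = 0.00302
  z term: (1×0.0450)² = 0.00202
  r term: (-1×0.0240)² = 0.000576
Total = 0.00782. Share from d = 0.00130/0.00782 = 0.166.

16.6%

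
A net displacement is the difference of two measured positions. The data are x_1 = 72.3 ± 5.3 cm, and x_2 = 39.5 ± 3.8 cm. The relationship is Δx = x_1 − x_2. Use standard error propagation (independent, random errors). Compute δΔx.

Each term contributes (cᵢ δxᵢ)² to (δΔx)²:
  (δx_1)² = 28.1;  (δx_2)² = 14.4
δΔx = √(42.5) = 6.52 cm

6.52 cm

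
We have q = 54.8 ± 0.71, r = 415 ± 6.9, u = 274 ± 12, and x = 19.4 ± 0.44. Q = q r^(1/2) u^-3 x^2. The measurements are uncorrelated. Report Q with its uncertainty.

0.0204 ± 0.00286

Relative error in a monomial: (δQ/Q)² = Σ (nᵢ · δxᵢ/xᵢ)².
  (1·δq/q)² = (1×0.0130)² = 0.000168;  (½·δr/r)² = (0.5×0.0166)² = 6.91e-05;  (-3·δu/u)² = (-3×0.0438)² = 0.0173;  (2·δx/x)² = (2×0.0227)² = 0.00206
δQ/Q = √(0.0196) = 0.140
Q = 0.0204, so δQ = 0.140 × 0.0204 = 0.00286.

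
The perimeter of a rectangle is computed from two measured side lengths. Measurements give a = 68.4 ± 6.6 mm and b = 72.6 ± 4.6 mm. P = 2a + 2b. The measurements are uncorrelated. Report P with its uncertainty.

Each term contributes (cᵢ δxᵢ)² to (δP)²:
  (2·δa)² = 174;  (2·δb)² = 84.6
δP = √(259) = 16.1 mm
P = 282 mm.

282 ± 16.1 mm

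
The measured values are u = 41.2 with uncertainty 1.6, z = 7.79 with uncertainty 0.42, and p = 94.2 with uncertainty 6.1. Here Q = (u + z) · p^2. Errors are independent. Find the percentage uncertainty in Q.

13.4%

Let w = u + z = 49.0. δw = √(δu² + δz²) = √(2.56 + 0.176) = 1.65, so δw/w = 0.0338.
Q is then a monomial in w, p:
δQ/Q = √((δw/w)² + (2·δp/p)²) = √(0.00114 + 0.0168) = 0.134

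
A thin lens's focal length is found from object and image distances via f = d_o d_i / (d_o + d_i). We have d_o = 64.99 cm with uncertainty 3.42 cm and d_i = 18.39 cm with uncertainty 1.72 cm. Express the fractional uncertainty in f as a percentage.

7.38%

∂f/∂d_o = (d_i/(d_o+d_i))² = 0.0486;  ∂f/∂d_i = (d_o/(d_o+d_i))² = 0.608
δf = √((∂f/∂d_o · δd_o)² + (∂f/∂d_i · δd_i)²) = √(0.0277 + 1.09) = 1.06 cm
f = 14.33 cm, so δf/f = 1.06/14.33 = 0.0738.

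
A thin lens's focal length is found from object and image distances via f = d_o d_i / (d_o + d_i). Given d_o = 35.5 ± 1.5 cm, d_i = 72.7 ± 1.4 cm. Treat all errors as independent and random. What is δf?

0.694 cm

∂f/∂d_o = (d_i/(d_o+d_i))² = 0.451;  ∂f/∂d_i = (d_o/(d_o+d_i))² = 0.108
δf = √((∂f/∂d_o · δd_o)² + (∂f/∂d_i · δd_i)²) = √(0.459 + 0.0227) = 0.694 cm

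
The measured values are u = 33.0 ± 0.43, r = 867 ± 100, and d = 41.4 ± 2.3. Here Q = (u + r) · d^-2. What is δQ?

Let w = u + r = 900. δw = √(δu² + δr²) = √(0.185 + 10000) = 100, so δw/w = 0.111.
Q is then a monomial in w, d:
δQ/Q = √((δw/w)² + (-2·δd/d)²) = √(0.0123 + 0.0123) = 0.157
Q = 0.525, so δQ = 0.157 × 0.525 = 0.0825.

0.0825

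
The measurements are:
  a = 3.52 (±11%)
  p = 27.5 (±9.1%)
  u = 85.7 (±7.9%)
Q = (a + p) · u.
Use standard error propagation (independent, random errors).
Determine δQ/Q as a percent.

11.4%

Let w = a + p = 31.0. δw = √(δa² + δp²) = √(0.150 + 6.26) = 2.53, so δw/w = 0.0816.
Q is then a monomial in w, u:
δQ/Q = √((δw/w)² + (1·δu/u)²) = √(0.00666 + 0.00624) = 0.114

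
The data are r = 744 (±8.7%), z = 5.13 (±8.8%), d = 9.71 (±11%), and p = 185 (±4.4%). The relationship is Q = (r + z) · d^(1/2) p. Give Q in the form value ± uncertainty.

(4.32 ± 0.481) × 10^5

Let u = r + z = 749. δu = √(δr² + δz²) = √(4190 + 0.204) = 64.7, so δu/u = 0.0864.
Q is then a monomial in u, d, p:
δQ/Q = √((δu/u)² + (½·δd/d)² + (1·δp/p)²) = √(0.00747 + 0.00302 + 0.00194) = 0.111
Q = 4.32e+05, so δQ = 0.111 × 4.32e+05 = 48100.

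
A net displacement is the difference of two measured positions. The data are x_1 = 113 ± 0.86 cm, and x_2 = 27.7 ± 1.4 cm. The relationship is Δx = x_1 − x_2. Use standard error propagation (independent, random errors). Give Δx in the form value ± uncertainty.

Sums and differences: (δΔx)² = Σ (cᵢ δxᵢ)².
  (δx_1)² = 0.740;  (δx_2)² = 1.96
δΔx = √(2.70) = 1.64 cm
Δx = 85.3 cm.

85.3 ± 1.64 cm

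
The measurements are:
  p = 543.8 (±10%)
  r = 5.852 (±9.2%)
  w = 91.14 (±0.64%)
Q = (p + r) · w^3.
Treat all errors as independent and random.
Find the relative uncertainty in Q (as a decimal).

Let u = p + r = 549.7. δu = √(δp² + δr²) = √(2960 + 0.290) = 54.4, so δu/u = 0.0989.
Q is then a monomial in u, w:
δQ/Q = √((δu/u)² + (3·δw/w)²) = √(0.00979 + 0.000369) = 0.101

0.101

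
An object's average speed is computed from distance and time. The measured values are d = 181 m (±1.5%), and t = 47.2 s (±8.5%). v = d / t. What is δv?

0.331 m/s

Relative error in a monomial: (δv/v)² = Σ (nᵢ · δxᵢ/xᵢ)².
  (1·δd/d)² = (1×0.0150)² = 0.000225;  (-1·δt/t)² = (-1×0.0850)² = 0.00723
δv/v = √(0.00745) = 0.0863
v = 3.83 m/s, so δv = 0.0863 × 3.83 = 0.331 m/s.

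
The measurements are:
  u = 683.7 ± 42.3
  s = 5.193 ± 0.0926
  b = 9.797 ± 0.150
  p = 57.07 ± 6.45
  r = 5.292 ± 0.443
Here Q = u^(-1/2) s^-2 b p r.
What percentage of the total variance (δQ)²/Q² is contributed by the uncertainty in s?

5.72%

(δQ/Q)² = (−½·δu/u)² + (-2·δs/s)² + (1·δb/b)² + (1·δp/p)² + (1·δr/r)²
  u term: (-0.5×0.0619)² = 0.000957
  s term: (-2×0.0178)² = 0.00127
  b term: (1×0.0153)² = 0.000234
  p term: (1×0.113)² = 0.0128
  r term: (1×0.0837)² = 0.00701
Total = 0.0222. Share from s = 0.00127/0.0222 = 0.0572.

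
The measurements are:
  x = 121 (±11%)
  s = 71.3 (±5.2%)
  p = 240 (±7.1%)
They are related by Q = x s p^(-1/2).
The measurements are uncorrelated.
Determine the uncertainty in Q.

Q is a product of powers, so relative uncertainties combine in quadrature:
  (1·δx/x)² = (1×0.110)² = 0.0121;  (1·δs/s)² = (1×0.0520)² = 0.00270;  (−½·δp/p)² = (-0.5×0.0710)² = 0.00126
δQ/Q = √(0.0161) = 0.127
Q = 557, so δQ = 0.127 × 557 = 70.6.

70.6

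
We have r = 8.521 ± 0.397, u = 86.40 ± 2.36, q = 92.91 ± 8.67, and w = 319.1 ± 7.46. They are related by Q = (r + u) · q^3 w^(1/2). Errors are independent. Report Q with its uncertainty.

Let h = r + u = 94.92. δh = √(δr² + δu²) = √(0.158 + 5.57) = 2.39, so δh/h = 0.0252.
Q is then a monomial in h, q, w:
δQ/Q = √((δh/h)² + (3·δq/q)² + (½·δw/w)²) = √(0.000636 + 0.0784 + 0.000137) = 0.281
Q = 1.36e+09, so δQ = 0.281 × 1.36e+09 = 3.83e+08.

(1.360 ± 0.383) × 10^9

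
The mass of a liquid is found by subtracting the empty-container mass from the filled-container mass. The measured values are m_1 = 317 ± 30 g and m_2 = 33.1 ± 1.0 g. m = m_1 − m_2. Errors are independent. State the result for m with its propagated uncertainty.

284 ± 30.0 g

Sums and differences: (δm)² = Σ (cᵢ δxᵢ)².
  (δm_1)² = 900;  (δm_2)² = 1.00
δm = √(901) = 30.0 g
m = 284 g.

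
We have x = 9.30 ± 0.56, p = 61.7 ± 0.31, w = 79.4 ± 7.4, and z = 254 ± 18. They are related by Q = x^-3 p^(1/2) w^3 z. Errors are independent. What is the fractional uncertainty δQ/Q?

0.340

Relative error in a monomial: (δQ/Q)² = Σ (nᵢ · δxᵢ/xᵢ)².
  (-3·δx/x)² = (-3×0.0602)² = 0.0326;  (½·δp/p)² = (0.5×0.00502)² = 6.31e-06;  (3·δw/w)² = (3×0.0932)² = 0.0782;  (1·δz/z)² = (1×0.0709)² = 0.00502
δQ/Q = √(0.116) = 0.340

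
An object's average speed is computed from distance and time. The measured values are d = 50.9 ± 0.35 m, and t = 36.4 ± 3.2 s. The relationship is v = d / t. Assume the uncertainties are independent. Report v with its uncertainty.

1.40 ± 0.123 m/s

For a monomial v ∝ d, t^-1, fractional errors add in quadrature:
  (1·δd/d)² = (1×0.00688)² = 4.73e-05;  (-1·δt/t)² = (-1×0.0879)² = 0.00773
δv/v = √(0.00778) = 0.0882
v = 1.40 m/s, so δv = 0.0882 × 1.40 = 0.123 m/s.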